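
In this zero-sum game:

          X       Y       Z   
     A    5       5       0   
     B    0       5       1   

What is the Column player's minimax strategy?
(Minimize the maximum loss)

Column should play Z, value = 1

Work:
Column player minimizes Row's maximum payoff:
Column X: max payoff to Row = 5
Column Y: max payoff to Row = 5
Column Z: max payoff to Row = 1
Minimum is 1, achieved by column Z.
Minimax strategy: Z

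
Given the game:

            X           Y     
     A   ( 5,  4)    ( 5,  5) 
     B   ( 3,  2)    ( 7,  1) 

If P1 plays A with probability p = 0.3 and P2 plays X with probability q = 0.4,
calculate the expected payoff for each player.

E[P1] = 5.28, E[P2] = 2.36

Work:
E[P1] = p·q·π₁(A,X) + p·(1-q)·π₁(A,Y) + (1-p)·q·π₁(B,X) + (1-p)·(1-q)·π₁(B,Y)
= 0.3·0.4·5 + 0.3·0.6·5 + 0.7·0.4·3 + 0.7·0.6·7
= 5.28

E[P2] = 2.36 (similar calculation)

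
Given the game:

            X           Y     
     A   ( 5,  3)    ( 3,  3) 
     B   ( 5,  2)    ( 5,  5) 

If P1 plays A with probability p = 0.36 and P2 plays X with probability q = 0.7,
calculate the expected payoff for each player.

E[P1] = 4.784, E[P2] = 2.936

Work:
E[P1] = p·q·π₁(A,X) + p·(1-q)·π₁(A,Y) + (1-p)·q·π₁(B,X) + (1-p)·(1-q)·π₁(B,Y)
= 0.36·0.7·5 + 0.36·0.3·3 + 0.64·0.7·5 + 0.64·0.3·5
= 4.784

E[P2] = 2.936 (similar calculation)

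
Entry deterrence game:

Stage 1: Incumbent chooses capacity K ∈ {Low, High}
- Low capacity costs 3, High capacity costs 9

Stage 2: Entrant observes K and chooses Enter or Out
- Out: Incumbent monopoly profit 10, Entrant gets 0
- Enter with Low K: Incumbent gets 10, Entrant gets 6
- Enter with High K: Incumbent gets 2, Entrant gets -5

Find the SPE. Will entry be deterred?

SPE: (Low, Enter|Low, Out|High); Entry not deterred. Incumbent net profit = 7, Entrant gets 6

Work:
After Low K: Entrant enters (6 > 0)
After High K: Entrant stays out (-5 < 0)
Incumbent: Low → 10−3=7, High → 10−9=1
Incumbent chooses Low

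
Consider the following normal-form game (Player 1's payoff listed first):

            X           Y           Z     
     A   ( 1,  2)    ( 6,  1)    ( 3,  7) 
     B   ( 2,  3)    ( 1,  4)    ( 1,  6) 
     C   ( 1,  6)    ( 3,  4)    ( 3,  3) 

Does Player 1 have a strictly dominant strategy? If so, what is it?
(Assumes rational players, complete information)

No strictly dominant strategy exists for Player 1

Work:
A strategy strictly dominates another if it gives a strictly higher payoff against every opponent action. Compare each pair of P1's strategies column-by-column:
  A vs B: [1 vs 2, 6 vs 1, 3 vs 1] → A does not strictly dominate B (column X: 1 ≤ 2)
  A vs C: [1 vs 1, 6 vs 3, 3 vs 3] → A does not strictly dominate C (column X: 1 ≤ 1)
  B vs A: [2 vs 1, 1 vs 6, 1 vs 3] → B does not strictly dominate A (column Y: 1 ≤ 6)
  B vs C: [2 vs 1, 1 vs 3, 1 vs 3] → B does not strictly dominate C (column Y: 1 ≤ 3)
  C vs A: [1 vs 1, 3 vs 6, 3 vs 3] → C does not strictly dominate A (column X: 1 ≤ 1)
  C vs B: [1 vs 2, 3 vs 1, 3 vs 1] → C does not strictly dominate B (column X: 1 ≤ 2)
No single strategy strictly dominates all others → no strictly dominant strategy.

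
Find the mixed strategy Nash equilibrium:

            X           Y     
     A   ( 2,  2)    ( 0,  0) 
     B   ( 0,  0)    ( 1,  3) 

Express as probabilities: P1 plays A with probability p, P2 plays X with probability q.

p = 0.6, q = 0.3333

Work:
Find probabilities that make opponent indifferent:
P2 chooses q to make P1 indifferent between A and B
P1 chooses p to make P2 indifferent between X and Y
Mixed NE: P1 plays (A: 0.6, B: 0.4), P2 plays (X: 0.3333, Y: 0.6667)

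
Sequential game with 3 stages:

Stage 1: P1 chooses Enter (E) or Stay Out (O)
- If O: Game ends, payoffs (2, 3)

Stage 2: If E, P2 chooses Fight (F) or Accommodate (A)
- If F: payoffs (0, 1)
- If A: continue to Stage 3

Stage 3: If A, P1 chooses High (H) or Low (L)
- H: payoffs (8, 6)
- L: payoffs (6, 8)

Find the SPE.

SPE: (E, A, H); Outcome (8, 6)

Work:
Stage 3: P1 chooses H (8 vs 6)
Stage 2: P2: F->1, A->6 (anticipating H). Choose A
Stage 1: P1: O->2, E->8 (anticipating A, H). Choose E
SPE path: E -> A -> H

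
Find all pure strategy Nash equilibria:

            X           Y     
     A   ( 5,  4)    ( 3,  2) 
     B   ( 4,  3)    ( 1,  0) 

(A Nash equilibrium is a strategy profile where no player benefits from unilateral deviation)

Nash equilibrium: (A, X)

Work:
Best responses:
  P1 vs X: payoffs [5, 4] → best response A (payoff 5)
  P1 vs Y: payoffs [3, 1] → best response A (payoff 3)
  P2 vs A: payoffs [4, 2] → best response X (payoff 4)
  P2 vs B: payoffs [3, 0] → best response X (payoff 3)
Mutual best responses: (A,X) → Nash equilibria.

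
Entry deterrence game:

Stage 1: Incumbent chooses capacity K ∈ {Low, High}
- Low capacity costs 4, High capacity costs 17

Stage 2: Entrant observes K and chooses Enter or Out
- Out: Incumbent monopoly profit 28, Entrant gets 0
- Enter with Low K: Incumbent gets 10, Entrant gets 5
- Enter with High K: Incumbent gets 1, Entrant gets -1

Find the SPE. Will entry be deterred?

SPE: (High, Enter|Low, Out|High); Entry deterred. Incumbent net profit = 11

Work:
After Low K: Entrant enters (5 > 0)
After High K: Entrant stays out (-1 < 0)
Incumbent: Low → 10−4=6, High → 28−17=11
Incumbent chooses High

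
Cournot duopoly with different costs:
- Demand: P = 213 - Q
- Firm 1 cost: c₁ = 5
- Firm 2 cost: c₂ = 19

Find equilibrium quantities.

q₁* = 74.0, q₂* = 60.0

Work:
Reaction: q₁ = (213 - 5 - q₂)/2
Reaction: q₂ = (213 - 19 - q₁)/2
Solve simultaneously:
q₁* = (213 - 2×5 + 19)/3 = 74.0
q₂* = (213 - 2×19 + 5)/3 = 60.0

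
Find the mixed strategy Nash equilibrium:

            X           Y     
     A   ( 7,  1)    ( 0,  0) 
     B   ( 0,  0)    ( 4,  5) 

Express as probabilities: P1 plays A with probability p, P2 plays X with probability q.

p = 0.8333, q = 0.3636

Work:
Find probabilities that make opponent indifferent:
P2 chooses q to make P1 indifferent between A and B
P1 chooses p to make P2 indifferent between X and Y
Mixed NE: P1 plays (A: 0.8333, B: 0.1667), P2 plays (X: 0.3636, Y: 0.6364)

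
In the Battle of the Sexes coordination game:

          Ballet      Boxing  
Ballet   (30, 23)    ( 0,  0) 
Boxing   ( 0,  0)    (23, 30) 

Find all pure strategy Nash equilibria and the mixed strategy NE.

Pure NE: (Ballet, Ballet) and (Boxing, Boxing); Mixed NE: p = 0.566, q = 0.434

Work:
Check pure NE:
(Ballet, Ballet): (30, 23) - no unilateral deviation beneficial
(Boxing, Boxing): (23, 30) - no unilateral deviation beneficial
Mixed NE: P1 plays Ballet with p = 0.566, P2 plays Ballet with q = 0.434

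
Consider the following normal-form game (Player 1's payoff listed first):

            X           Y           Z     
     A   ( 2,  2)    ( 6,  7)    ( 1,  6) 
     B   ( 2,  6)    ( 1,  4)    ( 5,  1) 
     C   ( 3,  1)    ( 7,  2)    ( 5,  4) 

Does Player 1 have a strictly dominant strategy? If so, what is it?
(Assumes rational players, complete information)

No strictly dominant strategy exists for Player 1

Work:
A strategy strictly dominates another if it gives a strictly higher payoff against every opponent action. Compare each pair of P1's strategies column-by-column:
  A vs B: [2 vs 2, 6 vs 1, 1 vs 5] → A does not strictly dominate B (column X: 2 ≤ 2)
  A vs C: [2 vs 3, 6 vs 7, 1 vs 5] → A does not strictly dominate C (column X: 2 ≤ 3)
  B vs A: [2 vs 2, 1 vs 6, 5 vs 1] → B does not strictly dominate A (column X: 2 ≤ 2)
  B vs C: [2 vs 3, 1 vs 7, 5 vs 5] → B does not strictly dominate C (column X: 2 ≤ 3)
  C vs A: [3 vs 2, 7 vs 6, 5 vs 1] → C strictly dominates A
  C vs B: [3 vs 2, 7 vs 1, 5 vs 5] → C does not strictly dominate B (column Z: 5 ≤ 5)
No single strategy strictly dominates all others → no strictly dominant strategy.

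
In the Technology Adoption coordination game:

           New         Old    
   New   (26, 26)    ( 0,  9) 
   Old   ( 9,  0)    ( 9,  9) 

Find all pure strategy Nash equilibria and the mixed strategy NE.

Pure NE: (New, New) and (Old, Old); Mixed NE: p = 0.3462, q = 0.3462

Work:
Check pure NE:
(New, New): (26, 26) - no unilateral deviation beneficial
(Old, Old): (9, 9) - no unilateral deviation beneficial
Mixed NE: P1 plays New with p = 0.3462, P2 plays New with q = 0.3462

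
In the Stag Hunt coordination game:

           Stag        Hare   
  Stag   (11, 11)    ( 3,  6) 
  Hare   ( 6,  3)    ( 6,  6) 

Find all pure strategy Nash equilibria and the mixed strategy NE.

Pure NE: (Stag, Stag) and (Hare, Hare); Mixed NE: p = 0.375, q = 0.375

Work:
Check pure NE:
(Stag, Stag): (11, 11) - no unilateral deviation beneficial
(Hare, Hare): (6, 6) - no unilateral deviation beneficial
Mixed NE: P1 plays Stag with p = 0.375, P2 plays Stag with q = 0.375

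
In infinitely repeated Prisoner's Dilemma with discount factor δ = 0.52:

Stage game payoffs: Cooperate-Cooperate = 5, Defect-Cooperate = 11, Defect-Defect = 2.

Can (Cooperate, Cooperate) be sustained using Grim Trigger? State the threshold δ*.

δ* = 0.6667; since δ = 0.52 < 0.6667, cooperation cannot be sustained

Work:
For Grim Trigger:
Cooperate forever: 5/(1-δ)
Defect then punished: 11 + 2·δ/(1-δ)
Need: 5/(1-δ) ≥ 11 + 2·δ/(1-δ)
Solving: δ ≥ (T-R)/(T-P) = (11-5)/(11-2) = 0.6667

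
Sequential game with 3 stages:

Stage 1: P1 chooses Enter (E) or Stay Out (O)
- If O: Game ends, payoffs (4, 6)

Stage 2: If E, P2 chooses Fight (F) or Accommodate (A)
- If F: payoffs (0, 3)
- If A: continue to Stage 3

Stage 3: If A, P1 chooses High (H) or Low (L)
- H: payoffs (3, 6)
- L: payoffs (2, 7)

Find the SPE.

SPE: (O, A, H); Outcome (4, 6)

Work:
Stage 3: P1 chooses H (3 vs 2)
Stage 2: P2: F->3, A->6 (anticipating H). Choose A
Stage 1: P1: O->4, E->3 (anticipating A, H). Choose O
SPE path: O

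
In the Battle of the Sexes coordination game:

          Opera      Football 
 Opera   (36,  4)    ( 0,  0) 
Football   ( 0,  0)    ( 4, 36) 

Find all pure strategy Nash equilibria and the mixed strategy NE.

Pure NE: (Opera, Opera) and (Football, Football); Mixed NE: p = 0.9, q = 0.1

Work:
Check pure NE:
(Opera, Opera): (36, 4) - no unilateral deviation beneficial
(Football, Football): (4, 36) - no unilateral deviation beneficial
Mixed NE: P1 plays Opera with p = 0.9, P2 plays Opera with q = 0.1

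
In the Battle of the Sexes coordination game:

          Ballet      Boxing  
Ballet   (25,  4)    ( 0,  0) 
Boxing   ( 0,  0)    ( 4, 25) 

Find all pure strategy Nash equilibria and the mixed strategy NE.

Pure NE: (Ballet, Ballet) and (Boxing, Boxing); Mixed NE: p = 0.8621, q = 0.1379

Work:
Check pure NE:
(Ballet, Ballet): (25, 4) - no unilateral deviation beneficial
(Boxing, Boxing): (4, 25) - no unilateral deviation beneficial
Mixed NE: P1 plays Ballet with p = 0.8621, P2 plays Ballet with q = 0.1379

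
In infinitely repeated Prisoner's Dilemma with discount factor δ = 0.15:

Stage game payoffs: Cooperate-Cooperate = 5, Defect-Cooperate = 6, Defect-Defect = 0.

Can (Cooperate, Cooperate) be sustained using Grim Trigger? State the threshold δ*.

δ* = 0.1667; since δ = 0.15 < 0.1667, cooperation cannot be sustained

Work:
For Grim Trigger:
Cooperate forever: 5/(1-δ)
Defect then punished: 6 + 0·δ/(1-δ)
Need: 5/(1-δ) ≥ 6 + 0·δ/(1-δ)
Solving: δ ≥ (T-R)/(T-P) = (6-5)/(6-0) = 0.1667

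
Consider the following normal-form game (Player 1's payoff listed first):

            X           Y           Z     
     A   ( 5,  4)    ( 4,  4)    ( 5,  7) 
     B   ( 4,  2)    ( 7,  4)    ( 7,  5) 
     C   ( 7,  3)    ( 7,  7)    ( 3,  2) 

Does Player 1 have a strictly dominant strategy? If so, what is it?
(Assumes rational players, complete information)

No strictly dominant strategy exists for Player 1

Work:
A strategy strictly dominates another if it gives a strictly higher payoff against every opponent action. Compare each pair of P1's strategies column-by-column:
  A vs B: [5 vs 4, 4 vs 7, 5 vs 7] → A does not strictly dominate B (column Y: 4 ≤ 7)
  A vs C: [5 vs 7, 4 vs 7, 5 vs 3] → A does not strictly dominate C (column X: 5 ≤ 7)
  B vs A: [4 vs 5, 7 vs 4, 7 vs 5] → B does not strictly dominate A (column X: 4 ≤ 5)
  B vs C: [4 vs 7, 7 vs 7, 7 vs 3] → B does not strictly dominate C (column X: 4 ≤ 7)
  C vs A: [7 vs 5, 7 vs 4, 3 vs 5] → C does not strictly dominate A (column Z: 3 ≤ 5)
  C vs B: [7 vs 4, 7 vs 7, 3 vs 7] → C does not strictly dominate B (column Y: 7 ≤ 7)
No single strategy strictly dominates all others → no strictly dominant strategy.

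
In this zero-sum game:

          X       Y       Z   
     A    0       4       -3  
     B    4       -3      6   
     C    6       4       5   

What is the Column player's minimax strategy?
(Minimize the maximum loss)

Column should play Y, value = 4

Work:
Column player minimizes Row's maximum payoff:
Column X: max payoff to Row = 6
Column Y: max payoff to Row = 4
Column Z: max payoff to Row = 6
Minimum is 4, achieved by column Y.
Minimax strategy: Y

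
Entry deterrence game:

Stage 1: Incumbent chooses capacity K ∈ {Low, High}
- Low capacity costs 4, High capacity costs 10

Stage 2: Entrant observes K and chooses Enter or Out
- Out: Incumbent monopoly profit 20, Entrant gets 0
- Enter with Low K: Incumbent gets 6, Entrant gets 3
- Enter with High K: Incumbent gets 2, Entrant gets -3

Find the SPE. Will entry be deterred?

SPE: (High, Enter|Low, Out|High); Entry deterred. Incumbent net profit = 10

Work:
After Low K: Entrant enters (3 > 0)
After High K: Entrant stays out (-3 < 0)
Incumbent: Low → 6−4=2, High → 20−10=10
Incumbent chooses High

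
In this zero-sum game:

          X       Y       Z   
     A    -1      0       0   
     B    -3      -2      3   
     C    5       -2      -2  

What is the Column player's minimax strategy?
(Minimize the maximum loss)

Column should play Y, value = 0

Work:
Column player minimizes Row's maximum payoff:
Column X: max payoff to Row = 5
Column Y: max payoff to Row = 0
Column Z: max payoff to Row = 3
Minimum is 0, achieved by column Y.
Minimax strategy: Y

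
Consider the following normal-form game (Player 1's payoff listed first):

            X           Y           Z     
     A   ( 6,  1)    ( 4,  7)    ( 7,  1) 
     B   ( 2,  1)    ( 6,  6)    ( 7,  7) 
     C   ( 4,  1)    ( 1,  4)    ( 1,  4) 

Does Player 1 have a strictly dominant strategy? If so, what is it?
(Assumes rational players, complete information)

No strictly dominant strategy exists for Player 1

Work:
A strategy strictly dominates another if it gives a strictly higher payoff against every opponent action. Compare each pair of P1's strategies column-by-column:
  A vs B: [6 vs 2, 4 vs 6, 7 vs 7] → A does not strictly dominate B (column Y: 4 ≤ 6)
  A vs C: [6 vs 4, 4 vs 1, 7 vs 1] → A strictly dominates C
  B vs A: [2 vs 6, 6 vs 4, 7 vs 7] → B does not strictly dominate A (column X: 2 ≤ 6)
  B vs C: [2 vs 4, 6 vs 1, 7 vs 1] → B does not strictly dominate C (column X: 2 ≤ 4)
  C vs A: [4 vs 6, 1 vs 4, 1 vs 7] → C does not strictly dominate A (column X: 4 ≤ 6)
  C vs B: [4 vs 2, 1 vs 6, 1 vs 7] → C does not strictly dominate B (column Y: 1 ≤ 6)
No single strategy strictly dominates all others → no strictly dominant strategy.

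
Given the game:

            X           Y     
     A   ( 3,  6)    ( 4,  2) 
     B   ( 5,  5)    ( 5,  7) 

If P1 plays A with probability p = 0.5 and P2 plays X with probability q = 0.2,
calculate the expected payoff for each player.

E[P1] = 4.4, E[P2] = 4.7

Work:
E[P1] = p·q·π₁(A,X) + p·(1-q)·π₁(A,Y) + (1-p)·q·π₁(B,X) + (1-p)·(1-q)·π₁(B,Y)
= 0.5·0.2·3 + 0.5·0.8·4 + 0.5·0.2·5 + 0.5·0.8·5
= 4.4

E[P2] = 4.7 (similar calculation)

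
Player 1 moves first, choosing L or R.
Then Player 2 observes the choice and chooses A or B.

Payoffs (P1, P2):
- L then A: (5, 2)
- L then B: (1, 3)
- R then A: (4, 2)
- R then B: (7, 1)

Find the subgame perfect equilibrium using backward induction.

P1 plays R, P2 plays B after L and A after R; Payoff (4, 2)

Work:
Backward induction:
After L: P2 chooses B → P1 gets 1
After R: P2 chooses A → P1 gets 4
P1 chooses R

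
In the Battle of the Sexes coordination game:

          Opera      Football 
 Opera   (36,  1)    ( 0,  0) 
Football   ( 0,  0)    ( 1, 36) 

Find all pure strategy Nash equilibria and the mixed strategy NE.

Pure NE: (Opera, Opera) and (Football, Football); Mixed NE: p = 0.973, q = 0.027

Work:
Check pure NE:
(Opera, Opera): (36, 1) - no unilateral deviation beneficial
(Football, Football): (1, 36) - no unilateral deviation beneficial
Mixed NE: P1 plays Opera with p = 0.973, P2 plays Opera with q = 0.027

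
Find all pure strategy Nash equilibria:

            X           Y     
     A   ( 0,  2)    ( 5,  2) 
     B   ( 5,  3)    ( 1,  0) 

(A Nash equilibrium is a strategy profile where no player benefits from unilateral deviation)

Nash equilibrium: (A, Y), (B, X)

Work:
Best responses:
  P1 vs X: payoffs [0, 5] → best response B (payoff 5)
  P1 vs Y: payoffs [5, 1] → best response A (payoff 5)
  P2 vs A: payoffs [2, 2] → best response X/Y (payoff 2)
  P2 vs B: payoffs [3, 0] → best response X (payoff 3)
Mutual best responses: (A,Y), (B,X) → Nash equilibria.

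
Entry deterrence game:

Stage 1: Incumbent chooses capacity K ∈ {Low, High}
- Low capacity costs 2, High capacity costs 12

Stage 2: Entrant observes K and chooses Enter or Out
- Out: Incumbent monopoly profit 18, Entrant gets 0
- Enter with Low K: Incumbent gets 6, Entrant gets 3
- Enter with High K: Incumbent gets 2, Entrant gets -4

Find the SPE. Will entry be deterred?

SPE: (High, Enter|Low, Out|High); Entry deterred. Incumbent net profit = 6

Work:
After Low K: Entrant enters (3 > 0)
After High K: Entrant stays out (-4 < 0)
Incumbent: Low → 6−2=4, High → 18−12=6
Incumbent chooses High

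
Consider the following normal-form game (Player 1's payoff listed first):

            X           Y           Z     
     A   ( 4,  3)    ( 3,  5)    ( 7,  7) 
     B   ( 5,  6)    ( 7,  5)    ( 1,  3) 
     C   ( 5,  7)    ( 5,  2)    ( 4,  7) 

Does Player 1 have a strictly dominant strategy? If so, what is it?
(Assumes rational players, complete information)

No strictly dominant strategy exists for Player 1

Work:
A strategy strictly dominates another if it gives a strictly higher payoff against every opponent action. Compare each pair of P1's strategies column-by-column:
  A vs B: [4 vs 5, 3 vs 7, 7 vs 1] → A does not strictly dominate B (column X: 4 ≤ 5)
  A vs C: [4 vs 5, 3 vs 5, 7 vs 4] → A does not strictly dominate C (column X: 4 ≤ 5)
  B vs A: [5 vs 4, 7 vs 3, 1 vs 7] → B does not strictly dominate A (column Z: 1 ≤ 7)
  B vs C: [5 vs 5, 7 vs 5, 1 vs 4] → B does not strictly dominate C (column X: 5 ≤ 5)
  C vs A: [5 vs 4, 5 vs 3, 4 vs 7] → C does not strictly dominate A (column Z: 4 ≤ 7)
  C vs B: [5 vs 5, 5 vs 7, 4 vs 1] → C does not strictly dominate B (column X: 5 ≤ 5)
No single strategy strictly dominates all others → no strictly dominant strategy.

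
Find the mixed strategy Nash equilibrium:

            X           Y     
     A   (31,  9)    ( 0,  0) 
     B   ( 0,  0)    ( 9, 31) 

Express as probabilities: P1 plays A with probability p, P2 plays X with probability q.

p = 0.775, q = 0.225

Work:
Find probabilities that make opponent indifferent:
P2 chooses q to make P1 indifferent between A and B
P1 chooses p to make P2 indifferent between X and Y
Mixed NE: P1 plays (A: 0.775, B: 0.225), P2 plays (X: 0.225, Y: 0.775)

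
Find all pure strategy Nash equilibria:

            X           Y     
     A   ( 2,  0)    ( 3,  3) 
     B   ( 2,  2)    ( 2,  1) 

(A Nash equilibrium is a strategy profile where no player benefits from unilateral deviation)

Nash equilibrium: (A, Y), (B, X)

Work:
Best responses:
  P1 vs X: payoffs [2, 2] → best response A/B (payoff 2)
  P1 vs Y: payoffs [3, 2] → best response A (payoff 3)
  P2 vs A: payoffs [0, 3] → best response Y (payoff 3)
  P2 vs B: payoffs [2, 1] → best response X (payoff 2)
Mutual best responses: (A,Y), (B,X) → Nash equilibria.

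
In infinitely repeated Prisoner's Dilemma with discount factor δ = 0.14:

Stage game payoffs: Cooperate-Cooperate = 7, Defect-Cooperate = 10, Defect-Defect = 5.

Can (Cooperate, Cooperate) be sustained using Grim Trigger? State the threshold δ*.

δ* = 0.6; since δ = 0.14 < 0.6, cooperation cannot be sustained

Work:
For Grim Trigger:
Cooperate forever: 7/(1-δ)
Defect then punished: 10 + 5·δ/(1-δ)
Need: 7/(1-δ) ≥ 10 + 5·δ/(1-δ)
Solving: δ ≥ (T-R)/(T-P) = (10-7)/(10-5) = 0.6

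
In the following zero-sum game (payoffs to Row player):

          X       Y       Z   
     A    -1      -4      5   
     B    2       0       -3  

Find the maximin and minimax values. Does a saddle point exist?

Maximin = -3, Minimax = 0, Saddle: False

Work:
Row minimums: [-4, -3] → maximin = -3
Column maximums: [2, 0, 5] → minimax = 0
No saddle point (maximin ≠ minimax). Mixed strategy needed.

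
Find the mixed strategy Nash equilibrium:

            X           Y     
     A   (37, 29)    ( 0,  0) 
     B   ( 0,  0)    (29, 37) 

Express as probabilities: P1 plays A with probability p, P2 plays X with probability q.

p = 0.5606, q = 0.4394

Work:
Find probabilities that make opponent indifferent:
P2 chooses q to make P1 indifferent between A and B
P1 chooses p to make P2 indifferent between X and Y
Mixed NE: P1 plays (A: 0.5606, B: 0.4394), P2 plays (X: 0.4394, Y: 0.5606)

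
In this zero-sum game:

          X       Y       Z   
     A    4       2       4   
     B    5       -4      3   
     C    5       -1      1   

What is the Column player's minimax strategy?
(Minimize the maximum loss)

Column should play Y, value = 2

Work:
Column player minimizes Row's maximum payoff:
Column X: max payoff to Row = 5
Column Y: max payoff to Row = 2
Column Z: max payoff to Row = 4
Minimum is 2, achieved by column Y.
Minimax strategy: Y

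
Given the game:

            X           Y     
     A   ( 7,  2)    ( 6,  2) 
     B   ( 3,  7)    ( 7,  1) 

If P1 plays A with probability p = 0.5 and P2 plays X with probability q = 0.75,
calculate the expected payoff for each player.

E[P1] = 5.375, E[P2] = 3.75

Work:
E[P1] = p·q·π₁(A,X) + p·(1-q)·π₁(A,Y) + (1-p)·q·π₁(B,X) + (1-p)·(1-q)·π₁(B,Y)
= 0.5·0.75·7 + 0.5·0.25·6 + 0.5·0.75·3 + 0.5·0.25·7
= 5.375

E[P2] = 3.75 (similar calculation)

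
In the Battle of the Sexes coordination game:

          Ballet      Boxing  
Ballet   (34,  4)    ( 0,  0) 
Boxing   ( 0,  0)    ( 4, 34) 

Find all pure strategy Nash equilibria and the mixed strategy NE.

Pure NE: (Ballet, Ballet) and (Boxing, Boxing); Mixed NE: p = 0.8947, q = 0.1053

Work:
Check pure NE:
(Ballet, Ballet): (34, 4) - no unilateral deviation beneficial
(Boxing, Boxing): (4, 34) - no unilateral deviation beneficial
Mixed NE: P1 plays Ballet with p = 0.8947, P2 plays Ballet with q = 0.1053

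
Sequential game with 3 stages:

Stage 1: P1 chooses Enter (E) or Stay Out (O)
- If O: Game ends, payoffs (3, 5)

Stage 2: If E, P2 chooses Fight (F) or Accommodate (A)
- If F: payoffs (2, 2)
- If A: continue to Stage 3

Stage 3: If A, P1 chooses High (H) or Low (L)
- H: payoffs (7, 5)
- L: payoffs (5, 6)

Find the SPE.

SPE: (E, A, H); Outcome (7, 5)

Work:
Stage 3: P1 chooses H (7 vs 5)
Stage 2: P2: F->2, A->5 (anticipating H). Choose A
Stage 1: P1: O->3, E->7 (anticipating A, H). Choose E
SPE path: E -> A -> H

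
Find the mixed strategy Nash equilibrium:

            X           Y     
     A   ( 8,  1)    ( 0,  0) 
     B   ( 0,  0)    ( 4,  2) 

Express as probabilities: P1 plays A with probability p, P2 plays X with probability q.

p = 0.6667, q = 0.3333

Work:
Find probabilities that make opponent indifferent:
P2 chooses q to make P1 indifferent between A and B
P1 chooses p to make P2 indifferent between X and Y
Mixed NE: P1 plays (A: 0.6667, B: 0.3333), P2 plays (X: 0.3333, Y: 0.6667)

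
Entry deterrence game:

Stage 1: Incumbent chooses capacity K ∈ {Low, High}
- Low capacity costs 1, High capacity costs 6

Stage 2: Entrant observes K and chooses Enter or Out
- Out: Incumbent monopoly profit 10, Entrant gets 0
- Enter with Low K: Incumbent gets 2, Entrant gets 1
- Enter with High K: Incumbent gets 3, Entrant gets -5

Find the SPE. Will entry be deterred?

SPE: (High, Enter|Low, Out|High); Entry deterred. Incumbent net profit = 4

Work:
After Low K: Entrant enters (1 > 0)
After High K: Entrant stays out (-5 < 0)
Incumbent: Low → 2−1=1, High → 10−6=4
Incumbent chooses High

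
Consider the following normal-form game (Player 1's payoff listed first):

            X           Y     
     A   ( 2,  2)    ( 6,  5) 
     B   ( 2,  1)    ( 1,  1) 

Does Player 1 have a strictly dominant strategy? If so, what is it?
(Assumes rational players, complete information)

No strictly dominant strategy exists for Player 1

Work:
A strategy strictly dominates another if it gives a strictly higher payoff against every opponent action. Compare each pair of P1's strategies column-by-column:
  A vs B: [2 vs 2, 6 vs 1] → A does not strictly dominate B (column X: 2 ≤ 2)
  B vs A: [2 vs 2, 1 vs 6] → B does not strictly dominate A (column X: 2 ≤ 2)
No single strategy strictly dominates all others → no strictly dominant strategy.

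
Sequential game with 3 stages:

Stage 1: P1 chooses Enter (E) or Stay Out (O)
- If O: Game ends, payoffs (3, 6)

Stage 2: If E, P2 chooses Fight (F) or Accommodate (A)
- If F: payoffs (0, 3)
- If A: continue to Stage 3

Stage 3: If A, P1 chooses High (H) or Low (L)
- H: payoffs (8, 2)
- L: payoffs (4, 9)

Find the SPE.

SPE: (O, F, H); Outcome (3, 6)

Work:
Stage 3: P1 chooses H (8 vs 4)
Stage 2: P2: F->3, A->2 (anticipating H). Choose F
Stage 1: P1: O->3, E->0 (anticipating F, H). Choose O
SPE path: O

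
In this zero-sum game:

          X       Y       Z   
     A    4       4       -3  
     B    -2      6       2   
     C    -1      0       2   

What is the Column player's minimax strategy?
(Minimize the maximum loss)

Column should play Z, value = 2

Work:
Column player minimizes Row's maximum payoff:
Column X: max payoff to Row = 4
Column Y: max payoff to Row = 6
Column Z: max payoff to Row = 2
Minimum is 2, achieved by column Z.
Minimax strategy: Z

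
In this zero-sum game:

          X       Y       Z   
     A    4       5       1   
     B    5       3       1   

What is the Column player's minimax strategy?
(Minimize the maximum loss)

Column should play Z, value = 1

Work:
Column player minimizes Row's maximum payoff:
Column X: max payoff to Row = 5
Column Y: max payoff to Row = 5
Column Z: max payoff to Row = 1
Minimum is 1, achieved by column Z.
Minimax strategy: Z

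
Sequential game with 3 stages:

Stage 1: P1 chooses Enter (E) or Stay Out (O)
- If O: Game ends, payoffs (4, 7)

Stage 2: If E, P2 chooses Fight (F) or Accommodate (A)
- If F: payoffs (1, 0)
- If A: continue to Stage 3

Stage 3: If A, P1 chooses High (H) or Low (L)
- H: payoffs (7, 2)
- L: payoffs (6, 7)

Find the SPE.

SPE: (E, A, H); Outcome (7, 2)

Work:
Stage 3: P1 chooses H (7 vs 6)
Stage 2: P2: F->0, A->2 (anticipating H). Choose A
Stage 1: P1: O->4, E->7 (anticipating A, H). Choose E
SPE path: E -> A -> H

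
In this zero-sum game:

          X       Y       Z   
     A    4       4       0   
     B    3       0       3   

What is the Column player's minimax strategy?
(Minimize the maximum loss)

Column should play Z, value = 3

Work:
Column player minimizes Row's maximum payoff:
Column X: max payoff to Row = 4
Column Y: max payoff to Row = 4
Column Z: max payoff to Row = 3
Minimum is 3, achieved by column Z.
Minimax strategy: Z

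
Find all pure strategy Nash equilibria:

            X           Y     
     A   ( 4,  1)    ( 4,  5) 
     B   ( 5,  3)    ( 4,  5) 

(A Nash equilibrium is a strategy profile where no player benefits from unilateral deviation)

Nash equilibrium: (A, Y), (B, Y)

Work:
Best responses:
  P1 vs X: payoffs [4, 5] → best response B (payoff 5)
  P1 vs Y: payoffs [4, 4] → best response A/B (payoff 4)
  P2 vs A: payoffs [1, 5] → best response Y (payoff 5)
  P2 vs B: payoffs [3, 5] → best response Y (payoff 5)
Mutual best responses: (A,Y), (B,Y) → Nash equilibria.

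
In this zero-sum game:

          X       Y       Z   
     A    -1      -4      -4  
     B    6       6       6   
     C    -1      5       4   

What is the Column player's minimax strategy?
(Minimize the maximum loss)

Column should play X or Y or Z (all achieve the minimum), value = 6

Work:
Column player minimizes Row's maximum payoff:
Column X: max payoff to Row = 6
Column Y: max payoff to Row = 6
Column Z: max payoff to Row = 6
Minimum is 6, achieved by columns X, Y, Z (tied).
Each of X or Y or Z is a minimax strategy.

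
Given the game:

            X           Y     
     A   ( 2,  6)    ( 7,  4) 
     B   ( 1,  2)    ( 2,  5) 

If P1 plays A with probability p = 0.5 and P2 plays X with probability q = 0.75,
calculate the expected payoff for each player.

E[P1] = 2.25, E[P2] = 4.125

Work:
E[P1] = p·q·π₁(A,X) + p·(1-q)·π₁(A,Y) + (1-p)·q·π₁(B,X) + (1-p)·(1-q)·π₁(B,Y)
= 0.5·0.75·2 + 0.5·0.25·7 + 0.5·0.75·1 + 0.5·0.25·2
= 2.25

E[P2] = 4.125 (similar calculation)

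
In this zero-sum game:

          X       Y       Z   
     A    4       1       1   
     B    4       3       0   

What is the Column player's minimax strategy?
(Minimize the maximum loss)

Column should play Z, value = 1

Work:
Column player minimizes Row's maximum payoff:
Column X: max payoff to Row = 4
Column Y: max payoff to Row = 3
Column Z: max payoff to Row = 1
Minimum is 1, achieved by column Z.
Minimax strategy: Z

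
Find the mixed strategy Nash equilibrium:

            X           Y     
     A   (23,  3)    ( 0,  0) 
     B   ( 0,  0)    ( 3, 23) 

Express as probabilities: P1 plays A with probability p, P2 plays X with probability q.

p = 0.8846, q = 0.1154

Work:
Find probabilities that make opponent indifferent:
P2 chooses q to make P1 indifferent between A and B
P1 chooses p to make P2 indifferent between X and Y
Mixed NE: P1 plays (A: 0.8846, B: 0.1154), P2 plays (X: 0.1154, Y: 0.8846)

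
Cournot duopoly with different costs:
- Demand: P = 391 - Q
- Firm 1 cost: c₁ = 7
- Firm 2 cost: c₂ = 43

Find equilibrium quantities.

q₁* = 140.0, q₂* = 104.0

Work:
Reaction: q₁ = (391 - 7 - q₂)/2
Reaction: q₂ = (391 - 43 - q₁)/2
Solve simultaneously:
q₁* = (391 - 2×7 + 43)/3 = 140.0
q₂* = (391 - 2×43 + 7)/3 = 104.0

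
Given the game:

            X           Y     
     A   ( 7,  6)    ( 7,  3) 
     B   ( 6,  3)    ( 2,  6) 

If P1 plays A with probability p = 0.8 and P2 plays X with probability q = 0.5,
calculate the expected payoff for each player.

E[P1] = 6.4, E[P2] = 4.5

Work:
E[P1] = p·q·π₁(A,X) + p·(1-q)·π₁(A,Y) + (1-p)·q·π₁(B,X) + (1-p)·(1-q)·π₁(B,Y)
= 0.8·0.5·7 + 0.8·0.5·7 + 0.2·0.5·6 + 0.2·0.5·2
= 6.4

E[P2] = 4.5 (similar calculation)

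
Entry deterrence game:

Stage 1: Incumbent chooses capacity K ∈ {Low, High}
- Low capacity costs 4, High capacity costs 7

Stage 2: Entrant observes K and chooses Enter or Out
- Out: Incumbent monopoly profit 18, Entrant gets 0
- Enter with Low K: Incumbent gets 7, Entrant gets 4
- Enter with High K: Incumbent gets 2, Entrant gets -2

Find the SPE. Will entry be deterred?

SPE: (High, Enter|Low, Out|High); Entry deterred. Incumbent net profit = 11

Work:
After Low K: Entrant enters (4 > 0)
After High K: Entrant stays out (-2 < 0)
Incumbent: Low → 7−4=3, High → 18−7=11
Incumbent chooses High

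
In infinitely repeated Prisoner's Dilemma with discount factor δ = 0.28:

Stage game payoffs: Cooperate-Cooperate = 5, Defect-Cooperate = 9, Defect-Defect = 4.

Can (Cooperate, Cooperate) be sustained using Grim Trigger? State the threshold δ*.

δ* = 0.8; since δ = 0.28 < 0.8, cooperation cannot be sustained

Work:
For Grim Trigger:
Cooperate forever: 5/(1-δ)
Defect then punished: 9 + 4·δ/(1-δ)
Need: 5/(1-δ) ≥ 9 + 4·δ/(1-δ)
Solving: δ ≥ (T-R)/(T-P) = (9-5)/(9-4) = 0.8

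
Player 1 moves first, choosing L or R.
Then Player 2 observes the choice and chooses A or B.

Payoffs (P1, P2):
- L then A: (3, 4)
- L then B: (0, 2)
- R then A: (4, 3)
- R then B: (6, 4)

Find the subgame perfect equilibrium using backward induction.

P1 plays R, P2 plays A after L and B after R; Payoff (6, 4)

Work:
Backward induction:
After L: P2 chooses A → P1 gets 3
After R: P2 chooses B → P1 gets 6
P1 chooses R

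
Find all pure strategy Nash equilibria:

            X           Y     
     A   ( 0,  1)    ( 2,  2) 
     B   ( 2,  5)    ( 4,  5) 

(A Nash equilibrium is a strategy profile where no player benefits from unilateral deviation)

Nash equilibrium: (B, X), (B, Y)

Work:
Best responses:
  P1 vs X: payoffs [0, 2] → best response B (payoff 2)
  P1 vs Y: payoffs [2, 4] → best response B (payoff 4)
  P2 vs A: payoffs [1, 2] → best response Y (payoff 2)
  P2 vs B: payoffs [5, 5] → best response X/Y (payoff 5)
Mutual best responses: (B,X), (B,Y) → Nash equilibria.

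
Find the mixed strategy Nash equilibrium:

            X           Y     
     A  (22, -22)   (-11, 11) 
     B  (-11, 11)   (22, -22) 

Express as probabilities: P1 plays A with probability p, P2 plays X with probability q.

p = 0.5, q = 0.5

Work:
Find probabilities that make opponent indifferent:
P2 chooses q to make P1 indifferent between A and B
P1 chooses p to make P2 indifferent between X and Y
Mixed NE: P1 plays (A: 0.5, B: 0.5), P2 plays (X: 0.5, Y: 0.5)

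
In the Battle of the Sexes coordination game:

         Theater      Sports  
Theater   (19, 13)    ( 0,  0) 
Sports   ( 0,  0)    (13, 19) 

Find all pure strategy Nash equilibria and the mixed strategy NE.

Pure NE: (Theater, Theater) and (Sports, Sports); Mixed NE: p = 0.5938, q = 0.4062

Work:
Check pure NE:
(Theater, Theater): (19, 13) - no unilateral deviation beneficial
(Sports, Sports): (13, 19) - no unilateral deviation beneficial
Mixed NE: P1 plays Theater with p = 0.5938, P2 plays Theater with q = 0.4062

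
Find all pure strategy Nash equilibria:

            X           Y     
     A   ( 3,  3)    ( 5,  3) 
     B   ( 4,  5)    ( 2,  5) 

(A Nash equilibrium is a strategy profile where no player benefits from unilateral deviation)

Nash equilibrium: (A, Y), (B, X)

Work:
Best responses:
  P1 vs X: payoffs [3, 4] → best response B (payoff 4)
  P1 vs Y: payoffs [5, 2] → best response A (payoff 5)
  P2 vs A: payoffs [3, 3] → best response X/Y (payoff 3)
  P2 vs B: payoffs [5, 5] → best response X/Y (payoff 5)
Mutual best responses: (A,Y), (B,X) → Nash equilibria.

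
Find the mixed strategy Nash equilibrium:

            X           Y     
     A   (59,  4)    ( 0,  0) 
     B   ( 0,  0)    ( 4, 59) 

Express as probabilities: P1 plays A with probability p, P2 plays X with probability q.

p = 0.9365, q = 0.0635

Work:
Find probabilities that make opponent indifferent:
P2 chooses q to make P1 indifferent between A and B
P1 chooses p to make P2 indifferent between X and Y
Mixed NE: P1 plays (A: 0.9365, B: 0.0635), P2 plays (X: 0.0635, Y: 0.9365)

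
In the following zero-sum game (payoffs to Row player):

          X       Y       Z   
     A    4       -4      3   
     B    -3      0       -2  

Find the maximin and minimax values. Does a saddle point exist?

Maximin = -3, Minimax = 0, Saddle: False

Work:
Row minimums: [-4, -3] → maximin = -3
Column maximums: [4, 0, 3] → minimax = 0
No saddle point (maximin ≠ minimax). Mixed strategy needed.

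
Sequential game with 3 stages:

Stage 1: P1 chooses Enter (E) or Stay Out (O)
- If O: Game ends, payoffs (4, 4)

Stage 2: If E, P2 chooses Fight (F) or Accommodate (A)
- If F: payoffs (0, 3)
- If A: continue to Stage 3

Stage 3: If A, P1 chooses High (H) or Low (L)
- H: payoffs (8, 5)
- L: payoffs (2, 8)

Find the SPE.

SPE: (E, A, H); Outcome (8, 5)

Work:
Stage 3: P1 chooses H (8 vs 2)
Stage 2: P2: F->3, A->5 (anticipating H). Choose A
Stage 1: P1: O->4, E->8 (anticipating A, H). Choose E
SPE path: E -> A -> H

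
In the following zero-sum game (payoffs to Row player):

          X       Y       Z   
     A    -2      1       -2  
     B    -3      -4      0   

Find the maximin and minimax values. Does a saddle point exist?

Maximin = -2, Minimax = -2, Saddle: True

Work:
Row minimums: [-2, -4] → maximin = -2
Column maximums: [-2, 1, 0] → minimax = -2
Saddle point exists! Game value = -2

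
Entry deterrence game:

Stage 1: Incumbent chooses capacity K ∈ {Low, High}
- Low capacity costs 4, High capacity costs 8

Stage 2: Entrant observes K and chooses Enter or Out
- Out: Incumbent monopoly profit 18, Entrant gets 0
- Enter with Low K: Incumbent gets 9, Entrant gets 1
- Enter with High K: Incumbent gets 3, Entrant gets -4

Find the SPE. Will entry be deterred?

SPE: (High, Enter|Low, Out|High); Entry deterred. Incumbent net profit = 10

Work:
After Low K: Entrant enters (1 > 0)
After High K: Entrant stays out (-4 < 0)
Incumbent: Low → 9−4=5, High → 18−8=10
Incumbent chooses High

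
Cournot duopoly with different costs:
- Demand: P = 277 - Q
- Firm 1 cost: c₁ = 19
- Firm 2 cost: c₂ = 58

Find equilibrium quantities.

q₁* = 99.0, q₂* = 60.0

Work:
Reaction: q₁ = (277 - 19 - q₂)/2
Reaction: q₂ = (277 - 58 - q₁)/2
Solve simultaneously:
q₁* = (277 - 2×19 + 58)/3 = 99.0
q₂* = (277 - 2×58 + 19)/3 = 60.0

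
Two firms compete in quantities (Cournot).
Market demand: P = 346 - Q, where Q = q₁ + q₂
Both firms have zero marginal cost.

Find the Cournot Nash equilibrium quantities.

q₁* = q₂* = 115.33; P* = 115.33

Work:
Profit: π_i = P·q_i = (a - q_i - q_j)·q_i
FOC: ∂π_i/∂q_i = a - 2q_i - q_j = 0
Reaction function: q_i = (346 - q_j)/2
Symmetry: q* = 346/3 = 115.33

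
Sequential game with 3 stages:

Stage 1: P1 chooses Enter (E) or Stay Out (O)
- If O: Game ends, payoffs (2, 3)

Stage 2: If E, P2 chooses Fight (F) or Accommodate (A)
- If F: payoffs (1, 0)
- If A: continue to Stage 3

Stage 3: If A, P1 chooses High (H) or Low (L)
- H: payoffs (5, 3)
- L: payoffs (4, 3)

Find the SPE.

SPE: (E, A, H); Outcome (5, 3)

Work:
Stage 3: P1 chooses H (5 vs 4)
Stage 2: P2: F->0, A->3 (anticipating H). Choose A
Stage 1: P1: O->2, E->5 (anticipating A, H). Choose E
SPE path: E -> A -> H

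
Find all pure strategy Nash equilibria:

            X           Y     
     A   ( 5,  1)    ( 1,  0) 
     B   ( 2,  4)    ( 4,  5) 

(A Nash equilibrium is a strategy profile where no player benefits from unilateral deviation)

Nash equilibrium: (A, X), (B, Y)

Work:
Best responses:
  P1 vs X: payoffs [5, 2] → best response A (payoff 5)
  P1 vs Y: payoffs [1, 4] → best response B (payoff 4)
  P2 vs A: payoffs [1, 0] → best response X (payoff 1)
  P2 vs B: payoffs [4, 5] → best response Y (payoff 5)
Mutual best responses: (A,X), (B,Y) → Nash equilibria.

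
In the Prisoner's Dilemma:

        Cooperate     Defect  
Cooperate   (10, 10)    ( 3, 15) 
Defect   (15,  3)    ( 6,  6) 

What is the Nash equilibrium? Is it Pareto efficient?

(Defect, Defect) is NE; not Pareto efficient

Work:
Defect dominates Cooperate for both players:
If P2 cooperates: Defect (15) > Cooperate (10)
If P2 defects: Defect (6) > Cooperate (3)
NE: (Defect, Defect) with payoff (6, 6)
But (Cooperate, Cooperate) = (10, 10) Pareto dominates (6, 6)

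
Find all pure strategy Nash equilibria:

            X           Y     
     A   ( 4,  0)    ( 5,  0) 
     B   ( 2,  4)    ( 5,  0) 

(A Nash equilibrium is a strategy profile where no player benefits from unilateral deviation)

Nash equilibrium: (A, X), (A, Y)

Work:
Best responses:
  P1 vs X: payoffs [4, 2] → best response A (payoff 4)
  P1 vs Y: payoffs [5, 5] → best response A/B (payoff 5)
  P2 vs A: payoffs [0, 0] → best response X/Y (payoff 0)
  P2 vs B: payoffs [4, 0] → best response X (payoff 4)
Mutual best responses: (A,X), (A,Y) → Nash equilibria.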